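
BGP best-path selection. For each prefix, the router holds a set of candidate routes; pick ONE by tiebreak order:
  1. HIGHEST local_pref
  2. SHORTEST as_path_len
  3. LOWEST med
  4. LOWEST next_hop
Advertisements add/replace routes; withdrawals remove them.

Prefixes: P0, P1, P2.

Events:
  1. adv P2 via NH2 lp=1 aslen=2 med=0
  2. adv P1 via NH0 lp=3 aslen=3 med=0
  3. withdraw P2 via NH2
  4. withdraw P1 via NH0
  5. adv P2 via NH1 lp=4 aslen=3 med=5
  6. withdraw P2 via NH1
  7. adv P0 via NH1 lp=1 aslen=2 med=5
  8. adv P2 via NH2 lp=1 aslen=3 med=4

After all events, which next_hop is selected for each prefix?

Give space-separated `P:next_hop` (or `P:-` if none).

Op 1: best P0=- P1=- P2=NH2
Op 2: best P0=- P1=NH0 P2=NH2
Op 3: best P0=- P1=NH0 P2=-
Op 4: best P0=- P1=- P2=-
Op 5: best P0=- P1=- P2=NH1
Op 6: best P0=- P1=- P2=-
Op 7: best P0=NH1 P1=- P2=-
Op 8: best P0=NH1 P1=- P2=NH2

Answer: P0:NH1 P1:- P2:NH2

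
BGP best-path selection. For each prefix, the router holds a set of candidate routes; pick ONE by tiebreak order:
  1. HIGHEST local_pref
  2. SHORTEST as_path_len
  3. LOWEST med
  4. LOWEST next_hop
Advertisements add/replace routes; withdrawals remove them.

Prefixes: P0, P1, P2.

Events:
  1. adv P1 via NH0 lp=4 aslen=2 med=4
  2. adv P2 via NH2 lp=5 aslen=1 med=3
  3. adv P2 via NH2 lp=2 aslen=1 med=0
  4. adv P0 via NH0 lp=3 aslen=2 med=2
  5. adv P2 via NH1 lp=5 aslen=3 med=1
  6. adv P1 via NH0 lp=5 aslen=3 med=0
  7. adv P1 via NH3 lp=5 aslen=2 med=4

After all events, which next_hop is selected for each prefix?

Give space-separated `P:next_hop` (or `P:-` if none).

Answer: P0:NH0 P1:NH3 P2:NH1

Derivation:
Op 1: best P0=- P1=NH0 P2=-
Op 2: best P0=- P1=NH0 P2=NH2
Op 3: best P0=- P1=NH0 P2=NH2
Op 4: best P0=NH0 P1=NH0 P2=NH2
Op 5: best P0=NH0 P1=NH0 P2=NH1
Op 6: best P0=NH0 P1=NH0 P2=NH1
Op 7: best P0=NH0 P1=NH3 P2=NH1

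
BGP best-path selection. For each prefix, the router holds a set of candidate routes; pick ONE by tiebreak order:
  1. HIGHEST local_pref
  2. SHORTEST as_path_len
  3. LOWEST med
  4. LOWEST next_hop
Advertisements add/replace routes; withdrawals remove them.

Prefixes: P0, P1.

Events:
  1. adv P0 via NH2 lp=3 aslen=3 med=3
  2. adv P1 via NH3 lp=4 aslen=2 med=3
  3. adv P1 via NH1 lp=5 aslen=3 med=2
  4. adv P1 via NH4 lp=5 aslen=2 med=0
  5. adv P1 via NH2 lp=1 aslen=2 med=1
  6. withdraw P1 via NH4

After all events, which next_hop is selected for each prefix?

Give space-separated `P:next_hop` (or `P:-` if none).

Answer: P0:NH2 P1:NH1

Derivation:
Op 1: best P0=NH2 P1=-
Op 2: best P0=NH2 P1=NH3
Op 3: best P0=NH2 P1=NH1
Op 4: best P0=NH2 P1=NH4
Op 5: best P0=NH2 P1=NH4
Op 6: best P0=NH2 P1=NH1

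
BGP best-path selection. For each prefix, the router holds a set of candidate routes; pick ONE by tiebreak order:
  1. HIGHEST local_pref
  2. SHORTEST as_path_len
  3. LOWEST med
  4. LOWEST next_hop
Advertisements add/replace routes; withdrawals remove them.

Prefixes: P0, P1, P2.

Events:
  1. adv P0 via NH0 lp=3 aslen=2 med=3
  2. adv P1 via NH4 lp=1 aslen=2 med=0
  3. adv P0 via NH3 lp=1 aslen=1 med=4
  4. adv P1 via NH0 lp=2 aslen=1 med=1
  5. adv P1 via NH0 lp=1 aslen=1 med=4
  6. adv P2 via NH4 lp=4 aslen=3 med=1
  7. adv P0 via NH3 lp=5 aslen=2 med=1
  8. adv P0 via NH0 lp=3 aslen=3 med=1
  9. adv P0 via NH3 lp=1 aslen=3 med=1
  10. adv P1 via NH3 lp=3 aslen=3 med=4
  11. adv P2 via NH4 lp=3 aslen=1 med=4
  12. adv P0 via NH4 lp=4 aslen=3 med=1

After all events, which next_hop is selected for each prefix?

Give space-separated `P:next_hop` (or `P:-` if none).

Answer: P0:NH4 P1:NH3 P2:NH4

Derivation:
Op 1: best P0=NH0 P1=- P2=-
Op 2: best P0=NH0 P1=NH4 P2=-
Op 3: best P0=NH0 P1=NH4 P2=-
Op 4: best P0=NH0 P1=NH0 P2=-
Op 5: best P0=NH0 P1=NH0 P2=-
Op 6: best P0=NH0 P1=NH0 P2=NH4
Op 7: best P0=NH3 P1=NH0 P2=NH4
Op 8: best P0=NH3 P1=NH0 P2=NH4
Op 9: best P0=NH0 P1=NH0 P2=NH4
Op 10: best P0=NH0 P1=NH3 P2=NH4
Op 11: best P0=NH0 P1=NH3 P2=NH4
Op 12: best P0=NH4 P1=NH3 P2=NH4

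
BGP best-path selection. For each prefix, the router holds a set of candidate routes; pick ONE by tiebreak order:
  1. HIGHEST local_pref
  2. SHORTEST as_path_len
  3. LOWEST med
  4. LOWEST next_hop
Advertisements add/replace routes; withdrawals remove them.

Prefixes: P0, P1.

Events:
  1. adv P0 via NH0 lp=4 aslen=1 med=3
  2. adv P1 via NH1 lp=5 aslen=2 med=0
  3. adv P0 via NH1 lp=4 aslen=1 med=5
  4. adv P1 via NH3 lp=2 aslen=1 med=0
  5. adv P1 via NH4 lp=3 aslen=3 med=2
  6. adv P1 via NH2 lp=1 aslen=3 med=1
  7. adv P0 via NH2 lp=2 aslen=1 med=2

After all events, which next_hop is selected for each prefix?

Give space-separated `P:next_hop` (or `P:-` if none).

Answer: P0:NH0 P1:NH1

Derivation:
Op 1: best P0=NH0 P1=-
Op 2: best P0=NH0 P1=NH1
Op 3: best P0=NH0 P1=NH1
Op 4: best P0=NH0 P1=NH1
Op 5: best P0=NH0 P1=NH1
Op 6: best P0=NH0 P1=NH1
Op 7: best P0=NH0 P1=NH1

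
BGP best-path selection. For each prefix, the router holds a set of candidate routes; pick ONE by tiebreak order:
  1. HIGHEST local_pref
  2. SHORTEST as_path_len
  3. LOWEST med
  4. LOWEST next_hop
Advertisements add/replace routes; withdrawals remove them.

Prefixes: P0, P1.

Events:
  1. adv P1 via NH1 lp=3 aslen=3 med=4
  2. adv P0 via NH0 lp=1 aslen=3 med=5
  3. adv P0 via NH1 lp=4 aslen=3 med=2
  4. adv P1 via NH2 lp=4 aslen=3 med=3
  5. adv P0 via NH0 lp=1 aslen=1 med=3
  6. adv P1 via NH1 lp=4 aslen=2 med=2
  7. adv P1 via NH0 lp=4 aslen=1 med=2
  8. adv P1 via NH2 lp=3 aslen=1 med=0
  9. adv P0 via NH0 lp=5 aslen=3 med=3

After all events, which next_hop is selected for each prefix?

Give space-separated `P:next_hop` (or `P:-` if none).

Op 1: best P0=- P1=NH1
Op 2: best P0=NH0 P1=NH1
Op 3: best P0=NH1 P1=NH1
Op 4: best P0=NH1 P1=NH2
Op 5: best P0=NH1 P1=NH2
Op 6: best P0=NH1 P1=NH1
Op 7: best P0=NH1 P1=NH0
Op 8: best P0=NH1 P1=NH0
Op 9: best P0=NH0 P1=NH0

Answer: P0:NH0 P1:NH0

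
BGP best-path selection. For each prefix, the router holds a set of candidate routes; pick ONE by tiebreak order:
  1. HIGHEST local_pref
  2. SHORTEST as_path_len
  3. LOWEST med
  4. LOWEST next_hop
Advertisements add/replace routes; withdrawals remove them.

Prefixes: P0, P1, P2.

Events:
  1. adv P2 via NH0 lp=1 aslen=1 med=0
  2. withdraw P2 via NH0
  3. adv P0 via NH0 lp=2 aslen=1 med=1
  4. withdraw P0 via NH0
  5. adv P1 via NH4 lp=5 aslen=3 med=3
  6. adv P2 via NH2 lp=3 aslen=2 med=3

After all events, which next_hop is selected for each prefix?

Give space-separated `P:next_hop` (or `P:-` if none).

Op 1: best P0=- P1=- P2=NH0
Op 2: best P0=- P1=- P2=-
Op 3: best P0=NH0 P1=- P2=-
Op 4: best P0=- P1=- P2=-
Op 5: best P0=- P1=NH4 P2=-
Op 6: best P0=- P1=NH4 P2=NH2

Answer: P0:- P1:NH4 P2:NH2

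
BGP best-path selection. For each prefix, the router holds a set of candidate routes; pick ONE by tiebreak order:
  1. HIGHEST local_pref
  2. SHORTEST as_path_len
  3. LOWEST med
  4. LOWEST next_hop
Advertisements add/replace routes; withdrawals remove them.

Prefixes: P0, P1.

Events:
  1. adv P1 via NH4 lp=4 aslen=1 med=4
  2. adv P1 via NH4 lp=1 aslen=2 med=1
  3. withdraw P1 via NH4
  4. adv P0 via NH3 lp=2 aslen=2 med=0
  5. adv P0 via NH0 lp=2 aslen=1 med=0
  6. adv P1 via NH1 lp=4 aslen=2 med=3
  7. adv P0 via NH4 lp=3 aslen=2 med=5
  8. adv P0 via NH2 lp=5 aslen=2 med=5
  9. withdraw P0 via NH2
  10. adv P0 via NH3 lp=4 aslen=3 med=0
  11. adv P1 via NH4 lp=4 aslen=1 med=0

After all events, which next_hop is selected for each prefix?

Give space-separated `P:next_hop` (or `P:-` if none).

Answer: P0:NH3 P1:NH4

Derivation:
Op 1: best P0=- P1=NH4
Op 2: best P0=- P1=NH4
Op 3: best P0=- P1=-
Op 4: best P0=NH3 P1=-
Op 5: best P0=NH0 P1=-
Op 6: best P0=NH0 P1=NH1
Op 7: best P0=NH4 P1=NH1
Op 8: best P0=NH2 P1=NH1
Op 9: best P0=NH4 P1=NH1
Op 10: best P0=NH3 P1=NH1
Op 11: best P0=NH3 P1=NH4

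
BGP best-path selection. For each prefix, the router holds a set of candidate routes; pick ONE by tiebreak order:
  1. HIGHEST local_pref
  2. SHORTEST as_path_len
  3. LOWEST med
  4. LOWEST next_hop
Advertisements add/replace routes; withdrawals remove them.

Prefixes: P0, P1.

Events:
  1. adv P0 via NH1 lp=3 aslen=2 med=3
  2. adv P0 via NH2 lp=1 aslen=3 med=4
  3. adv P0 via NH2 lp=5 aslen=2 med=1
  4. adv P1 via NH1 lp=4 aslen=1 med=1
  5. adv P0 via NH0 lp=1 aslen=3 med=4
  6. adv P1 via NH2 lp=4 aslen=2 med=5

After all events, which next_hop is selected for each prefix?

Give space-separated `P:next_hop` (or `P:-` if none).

Answer: P0:NH2 P1:NH1

Derivation:
Op 1: best P0=NH1 P1=-
Op 2: best P0=NH1 P1=-
Op 3: best P0=NH2 P1=-
Op 4: best P0=NH2 P1=NH1
Op 5: best P0=NH2 P1=NH1
Op 6: best P0=NH2 P1=NH1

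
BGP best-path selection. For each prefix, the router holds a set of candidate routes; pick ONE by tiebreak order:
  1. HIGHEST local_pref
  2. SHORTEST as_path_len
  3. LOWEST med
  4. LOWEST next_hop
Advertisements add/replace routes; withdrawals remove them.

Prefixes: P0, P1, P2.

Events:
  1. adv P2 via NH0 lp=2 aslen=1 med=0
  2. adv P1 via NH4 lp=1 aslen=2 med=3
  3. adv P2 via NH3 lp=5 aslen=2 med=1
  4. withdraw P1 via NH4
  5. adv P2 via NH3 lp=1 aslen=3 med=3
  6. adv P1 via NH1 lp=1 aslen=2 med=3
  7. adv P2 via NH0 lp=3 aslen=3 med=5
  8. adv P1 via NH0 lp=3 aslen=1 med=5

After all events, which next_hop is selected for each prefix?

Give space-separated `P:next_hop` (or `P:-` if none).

Answer: P0:- P1:NH0 P2:NH0

Derivation:
Op 1: best P0=- P1=- P2=NH0
Op 2: best P0=- P1=NH4 P2=NH0
Op 3: best P0=- P1=NH4 P2=NH3
Op 4: best P0=- P1=- P2=NH3
Op 5: best P0=- P1=- P2=NH0
Op 6: best P0=- P1=NH1 P2=NH0
Op 7: best P0=- P1=NH1 P2=NH0
Op 8: best P0=- P1=NH0 P2=NH0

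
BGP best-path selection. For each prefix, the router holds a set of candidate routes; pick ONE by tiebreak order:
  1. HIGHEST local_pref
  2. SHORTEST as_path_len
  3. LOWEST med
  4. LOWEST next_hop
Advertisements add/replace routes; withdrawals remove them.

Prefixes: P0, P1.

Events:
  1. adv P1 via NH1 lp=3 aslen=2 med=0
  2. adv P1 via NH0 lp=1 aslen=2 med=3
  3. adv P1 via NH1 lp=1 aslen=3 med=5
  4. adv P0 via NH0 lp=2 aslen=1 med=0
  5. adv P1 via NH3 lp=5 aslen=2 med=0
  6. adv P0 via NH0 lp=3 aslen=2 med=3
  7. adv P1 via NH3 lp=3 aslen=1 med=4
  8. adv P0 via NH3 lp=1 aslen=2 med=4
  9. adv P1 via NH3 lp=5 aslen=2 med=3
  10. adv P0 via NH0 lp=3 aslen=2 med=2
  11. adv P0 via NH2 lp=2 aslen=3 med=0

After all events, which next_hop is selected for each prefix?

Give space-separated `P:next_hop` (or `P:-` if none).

Op 1: best P0=- P1=NH1
Op 2: best P0=- P1=NH1
Op 3: best P0=- P1=NH0
Op 4: best P0=NH0 P1=NH0
Op 5: best P0=NH0 P1=NH3
Op 6: best P0=NH0 P1=NH3
Op 7: best P0=NH0 P1=NH3
Op 8: best P0=NH0 P1=NH3
Op 9: best P0=NH0 P1=NH3
Op 10: best P0=NH0 P1=NH3
Op 11: best P0=NH0 P1=NH3

Answer: P0:NH0 P1:NH3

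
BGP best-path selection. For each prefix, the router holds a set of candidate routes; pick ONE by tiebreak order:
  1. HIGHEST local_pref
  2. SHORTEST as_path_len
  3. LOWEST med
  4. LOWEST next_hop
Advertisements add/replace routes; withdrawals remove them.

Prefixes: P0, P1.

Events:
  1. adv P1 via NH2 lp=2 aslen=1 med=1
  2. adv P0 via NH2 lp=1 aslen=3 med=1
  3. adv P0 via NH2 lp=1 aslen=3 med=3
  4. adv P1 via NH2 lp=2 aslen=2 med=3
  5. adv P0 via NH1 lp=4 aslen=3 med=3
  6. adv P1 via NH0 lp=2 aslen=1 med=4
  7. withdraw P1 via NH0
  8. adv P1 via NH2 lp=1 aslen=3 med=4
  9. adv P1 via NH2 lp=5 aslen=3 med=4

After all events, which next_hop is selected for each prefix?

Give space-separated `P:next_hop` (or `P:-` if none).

Op 1: best P0=- P1=NH2
Op 2: best P0=NH2 P1=NH2
Op 3: best P0=NH2 P1=NH2
Op 4: best P0=NH2 P1=NH2
Op 5: best P0=NH1 P1=NH2
Op 6: best P0=NH1 P1=NH0
Op 7: best P0=NH1 P1=NH2
Op 8: best P0=NH1 P1=NH2
Op 9: best P0=NH1 P1=NH2

Answer: P0:NH1 P1:NH2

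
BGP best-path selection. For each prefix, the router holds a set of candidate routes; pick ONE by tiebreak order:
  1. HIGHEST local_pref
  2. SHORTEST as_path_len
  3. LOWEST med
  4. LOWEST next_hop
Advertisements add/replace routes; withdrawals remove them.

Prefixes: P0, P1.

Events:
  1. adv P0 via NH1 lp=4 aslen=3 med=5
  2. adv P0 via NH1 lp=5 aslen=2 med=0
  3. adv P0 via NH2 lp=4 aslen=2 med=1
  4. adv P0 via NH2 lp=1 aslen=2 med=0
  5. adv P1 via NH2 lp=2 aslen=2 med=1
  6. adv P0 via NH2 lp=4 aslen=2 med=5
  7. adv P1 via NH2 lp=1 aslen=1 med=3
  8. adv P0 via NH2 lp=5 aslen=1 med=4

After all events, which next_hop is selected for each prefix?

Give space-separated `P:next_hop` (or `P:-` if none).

Answer: P0:NH2 P1:NH2

Derivation:
Op 1: best P0=NH1 P1=-
Op 2: best P0=NH1 P1=-
Op 3: best P0=NH1 P1=-
Op 4: best P0=NH1 P1=-
Op 5: best P0=NH1 P1=NH2
Op 6: best P0=NH1 P1=NH2
Op 7: best P0=NH1 P1=NH2
Op 8: best P0=NH2 P1=NH2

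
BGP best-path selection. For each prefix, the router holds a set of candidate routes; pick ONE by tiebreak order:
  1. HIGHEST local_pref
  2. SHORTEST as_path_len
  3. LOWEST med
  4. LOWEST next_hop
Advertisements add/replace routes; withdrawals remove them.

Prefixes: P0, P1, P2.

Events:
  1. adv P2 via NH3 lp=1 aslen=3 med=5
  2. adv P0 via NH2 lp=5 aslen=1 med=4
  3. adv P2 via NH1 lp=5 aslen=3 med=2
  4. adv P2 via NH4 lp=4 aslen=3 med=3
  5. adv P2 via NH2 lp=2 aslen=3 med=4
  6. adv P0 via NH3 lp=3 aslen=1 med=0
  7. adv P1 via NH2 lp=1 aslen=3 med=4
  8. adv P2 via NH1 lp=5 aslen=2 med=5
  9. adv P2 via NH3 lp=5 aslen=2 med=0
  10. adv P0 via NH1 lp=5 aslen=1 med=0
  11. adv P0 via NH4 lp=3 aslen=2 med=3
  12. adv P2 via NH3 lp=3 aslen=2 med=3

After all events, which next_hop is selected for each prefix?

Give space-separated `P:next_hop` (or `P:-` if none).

Op 1: best P0=- P1=- P2=NH3
Op 2: best P0=NH2 P1=- P2=NH3
Op 3: best P0=NH2 P1=- P2=NH1
Op 4: best P0=NH2 P1=- P2=NH1
Op 5: best P0=NH2 P1=- P2=NH1
Op 6: best P0=NH2 P1=- P2=NH1
Op 7: best P0=NH2 P1=NH2 P2=NH1
Op 8: best P0=NH2 P1=NH2 P2=NH1
Op 9: best P0=NH2 P1=NH2 P2=NH3
Op 10: best P0=NH1 P1=NH2 P2=NH3
Op 11: best P0=NH1 P1=NH2 P2=NH3
Op 12: best P0=NH1 P1=NH2 P2=NH1

Answer: P0:NH1 P1:NH2 P2:NH1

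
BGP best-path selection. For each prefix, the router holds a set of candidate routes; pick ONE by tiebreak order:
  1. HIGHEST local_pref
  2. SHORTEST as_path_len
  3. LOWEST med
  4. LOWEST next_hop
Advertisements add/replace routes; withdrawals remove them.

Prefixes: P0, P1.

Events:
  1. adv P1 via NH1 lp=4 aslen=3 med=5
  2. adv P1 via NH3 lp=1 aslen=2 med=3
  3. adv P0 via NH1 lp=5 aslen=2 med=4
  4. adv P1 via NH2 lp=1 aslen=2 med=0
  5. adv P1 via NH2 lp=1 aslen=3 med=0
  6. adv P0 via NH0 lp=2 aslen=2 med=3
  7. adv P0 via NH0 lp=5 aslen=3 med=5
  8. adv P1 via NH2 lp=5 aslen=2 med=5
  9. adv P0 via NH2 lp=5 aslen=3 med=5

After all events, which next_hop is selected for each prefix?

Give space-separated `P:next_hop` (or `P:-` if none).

Op 1: best P0=- P1=NH1
Op 2: best P0=- P1=NH1
Op 3: best P0=NH1 P1=NH1
Op 4: best P0=NH1 P1=NH1
Op 5: best P0=NH1 P1=NH1
Op 6: best P0=NH1 P1=NH1
Op 7: best P0=NH1 P1=NH1
Op 8: best P0=NH1 P1=NH2
Op 9: best P0=NH1 P1=NH2

Answer: P0:NH1 P1:NH2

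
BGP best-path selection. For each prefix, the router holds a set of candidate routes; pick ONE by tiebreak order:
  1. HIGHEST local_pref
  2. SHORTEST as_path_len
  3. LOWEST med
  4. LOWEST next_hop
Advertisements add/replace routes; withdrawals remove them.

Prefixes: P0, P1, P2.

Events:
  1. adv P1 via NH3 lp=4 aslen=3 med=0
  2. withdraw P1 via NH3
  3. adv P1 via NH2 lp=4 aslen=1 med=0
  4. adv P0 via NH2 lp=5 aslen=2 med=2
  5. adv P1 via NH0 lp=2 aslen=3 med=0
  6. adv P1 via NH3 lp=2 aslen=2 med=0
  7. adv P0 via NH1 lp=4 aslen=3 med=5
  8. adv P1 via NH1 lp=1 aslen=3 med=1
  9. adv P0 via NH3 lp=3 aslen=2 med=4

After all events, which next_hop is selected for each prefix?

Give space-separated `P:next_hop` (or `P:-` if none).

Answer: P0:NH2 P1:NH2 P2:-

Derivation:
Op 1: best P0=- P1=NH3 P2=-
Op 2: best P0=- P1=- P2=-
Op 3: best P0=- P1=NH2 P2=-
Op 4: best P0=NH2 P1=NH2 P2=-
Op 5: best P0=NH2 P1=NH2 P2=-
Op 6: best P0=NH2 P1=NH2 P2=-
Op 7: best P0=NH2 P1=NH2 P2=-
Op 8: best P0=NH2 P1=NH2 P2=-
Op 9: best P0=NH2 P1=NH2 P2=-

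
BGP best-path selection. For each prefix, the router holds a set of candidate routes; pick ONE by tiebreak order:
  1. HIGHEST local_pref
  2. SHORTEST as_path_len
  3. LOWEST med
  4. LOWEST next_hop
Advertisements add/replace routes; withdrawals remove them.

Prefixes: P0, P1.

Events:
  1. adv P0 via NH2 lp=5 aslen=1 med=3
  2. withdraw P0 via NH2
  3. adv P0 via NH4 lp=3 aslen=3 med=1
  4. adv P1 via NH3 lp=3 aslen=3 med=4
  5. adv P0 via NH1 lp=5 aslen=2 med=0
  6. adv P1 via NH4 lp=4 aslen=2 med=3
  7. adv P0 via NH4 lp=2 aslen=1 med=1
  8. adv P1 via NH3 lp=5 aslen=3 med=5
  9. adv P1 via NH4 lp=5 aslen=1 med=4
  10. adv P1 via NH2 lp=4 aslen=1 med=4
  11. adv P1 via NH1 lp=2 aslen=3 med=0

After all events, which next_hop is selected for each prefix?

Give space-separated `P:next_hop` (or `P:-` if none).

Op 1: best P0=NH2 P1=-
Op 2: best P0=- P1=-
Op 3: best P0=NH4 P1=-
Op 4: best P0=NH4 P1=NH3
Op 5: best P0=NH1 P1=NH3
Op 6: best P0=NH1 P1=NH4
Op 7: best P0=NH1 P1=NH4
Op 8: best P0=NH1 P1=NH3
Op 9: best P0=NH1 P1=NH4
Op 10: best P0=NH1 P1=NH4
Op 11: best P0=NH1 P1=NH4

Answer: P0:NH1 P1:NH4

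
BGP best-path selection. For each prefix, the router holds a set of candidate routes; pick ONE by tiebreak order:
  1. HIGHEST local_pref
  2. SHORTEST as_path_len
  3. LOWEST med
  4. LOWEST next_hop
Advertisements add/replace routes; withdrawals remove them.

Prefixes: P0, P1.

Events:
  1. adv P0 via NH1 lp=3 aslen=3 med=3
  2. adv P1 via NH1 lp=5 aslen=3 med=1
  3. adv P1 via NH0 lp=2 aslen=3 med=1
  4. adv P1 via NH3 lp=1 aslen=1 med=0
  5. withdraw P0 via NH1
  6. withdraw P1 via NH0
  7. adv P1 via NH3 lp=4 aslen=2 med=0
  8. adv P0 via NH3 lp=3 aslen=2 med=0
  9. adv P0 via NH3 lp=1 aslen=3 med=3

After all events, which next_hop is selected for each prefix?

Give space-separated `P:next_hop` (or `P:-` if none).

Answer: P0:NH3 P1:NH1

Derivation:
Op 1: best P0=NH1 P1=-
Op 2: best P0=NH1 P1=NH1
Op 3: best P0=NH1 P1=NH1
Op 4: best P0=NH1 P1=NH1
Op 5: best P0=- P1=NH1
Op 6: best P0=- P1=NH1
Op 7: best P0=- P1=NH1
Op 8: best P0=NH3 P1=NH1
Op 9: best P0=NH3 P1=NH1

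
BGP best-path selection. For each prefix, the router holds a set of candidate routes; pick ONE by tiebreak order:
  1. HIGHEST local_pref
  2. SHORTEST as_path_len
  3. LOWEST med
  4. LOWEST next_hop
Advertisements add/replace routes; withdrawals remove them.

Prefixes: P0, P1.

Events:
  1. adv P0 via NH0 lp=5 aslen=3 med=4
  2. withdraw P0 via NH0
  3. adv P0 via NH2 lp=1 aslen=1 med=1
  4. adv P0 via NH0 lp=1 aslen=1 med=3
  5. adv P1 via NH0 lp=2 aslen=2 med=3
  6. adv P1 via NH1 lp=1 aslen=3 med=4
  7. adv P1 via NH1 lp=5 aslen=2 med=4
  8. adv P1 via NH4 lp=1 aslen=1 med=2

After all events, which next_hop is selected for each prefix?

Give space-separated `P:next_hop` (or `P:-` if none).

Op 1: best P0=NH0 P1=-
Op 2: best P0=- P1=-
Op 3: best P0=NH2 P1=-
Op 4: best P0=NH2 P1=-
Op 5: best P0=NH2 P1=NH0
Op 6: best P0=NH2 P1=NH0
Op 7: best P0=NH2 P1=NH1
Op 8: best P0=NH2 P1=NH1

Answer: P0:NH2 P1:NH1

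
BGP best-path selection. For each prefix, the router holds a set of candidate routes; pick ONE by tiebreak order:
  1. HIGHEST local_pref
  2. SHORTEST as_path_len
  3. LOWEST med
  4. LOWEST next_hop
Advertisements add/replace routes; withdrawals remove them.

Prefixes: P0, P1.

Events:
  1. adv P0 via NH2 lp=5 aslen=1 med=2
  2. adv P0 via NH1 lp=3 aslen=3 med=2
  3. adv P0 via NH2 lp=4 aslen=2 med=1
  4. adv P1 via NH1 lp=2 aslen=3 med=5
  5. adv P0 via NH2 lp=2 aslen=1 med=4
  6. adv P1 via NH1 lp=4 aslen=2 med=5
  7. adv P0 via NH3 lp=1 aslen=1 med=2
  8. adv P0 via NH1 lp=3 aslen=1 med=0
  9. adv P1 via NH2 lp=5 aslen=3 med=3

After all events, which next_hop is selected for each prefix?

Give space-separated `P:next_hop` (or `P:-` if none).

Answer: P0:NH1 P1:NH2

Derivation:
Op 1: best P0=NH2 P1=-
Op 2: best P0=NH2 P1=-
Op 3: best P0=NH2 P1=-
Op 4: best P0=NH2 P1=NH1
Op 5: best P0=NH1 P1=NH1
Op 6: best P0=NH1 P1=NH1
Op 7: best P0=NH1 P1=NH1
Op 8: best P0=NH1 P1=NH1
Op 9: best P0=NH1 P1=NH2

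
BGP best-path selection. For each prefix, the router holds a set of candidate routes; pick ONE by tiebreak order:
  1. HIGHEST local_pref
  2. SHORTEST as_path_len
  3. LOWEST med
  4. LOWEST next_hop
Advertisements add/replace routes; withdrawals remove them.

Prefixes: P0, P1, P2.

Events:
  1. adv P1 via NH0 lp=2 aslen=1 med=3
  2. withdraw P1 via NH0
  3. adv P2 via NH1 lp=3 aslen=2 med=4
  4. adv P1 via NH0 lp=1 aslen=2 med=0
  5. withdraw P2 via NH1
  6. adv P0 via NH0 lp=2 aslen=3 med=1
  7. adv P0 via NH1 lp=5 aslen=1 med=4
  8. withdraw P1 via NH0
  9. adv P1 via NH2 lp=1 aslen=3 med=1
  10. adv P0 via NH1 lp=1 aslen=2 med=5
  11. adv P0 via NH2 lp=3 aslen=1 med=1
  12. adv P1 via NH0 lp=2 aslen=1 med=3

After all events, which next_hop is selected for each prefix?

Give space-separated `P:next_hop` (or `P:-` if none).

Answer: P0:NH2 P1:NH0 P2:-

Derivation:
Op 1: best P0=- P1=NH0 P2=-
Op 2: best P0=- P1=- P2=-
Op 3: best P0=- P1=- P2=NH1
Op 4: best P0=- P1=NH0 P2=NH1
Op 5: best P0=- P1=NH0 P2=-
Op 6: best P0=NH0 P1=NH0 P2=-
Op 7: best P0=NH1 P1=NH0 P2=-
Op 8: best P0=NH1 P1=- P2=-
Op 9: best P0=NH1 P1=NH2 P2=-
Op 10: best P0=NH0 P1=NH2 P2=-
Op 11: best P0=NH2 P1=NH2 P2=-
Op 12: best P0=NH2 P1=NH0 P2=-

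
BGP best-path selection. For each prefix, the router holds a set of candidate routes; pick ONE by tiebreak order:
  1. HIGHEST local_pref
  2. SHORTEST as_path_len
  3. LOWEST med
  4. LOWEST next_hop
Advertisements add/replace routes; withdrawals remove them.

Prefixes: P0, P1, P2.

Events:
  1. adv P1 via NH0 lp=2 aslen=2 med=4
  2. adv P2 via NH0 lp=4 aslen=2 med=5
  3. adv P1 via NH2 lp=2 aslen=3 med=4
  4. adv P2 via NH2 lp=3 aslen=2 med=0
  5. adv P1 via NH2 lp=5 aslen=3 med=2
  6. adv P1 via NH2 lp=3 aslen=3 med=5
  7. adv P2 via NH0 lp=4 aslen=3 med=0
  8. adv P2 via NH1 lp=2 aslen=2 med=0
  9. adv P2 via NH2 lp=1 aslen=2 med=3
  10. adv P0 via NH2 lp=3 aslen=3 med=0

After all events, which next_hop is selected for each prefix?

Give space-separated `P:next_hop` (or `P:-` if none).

Answer: P0:NH2 P1:NH2 P2:NH0

Derivation:
Op 1: best P0=- P1=NH0 P2=-
Op 2: best P0=- P1=NH0 P2=NH0
Op 3: best P0=- P1=NH0 P2=NH0
Op 4: best P0=- P1=NH0 P2=NH0
Op 5: best P0=- P1=NH2 P2=NH0
Op 6: best P0=- P1=NH2 P2=NH0
Op 7: best P0=- P1=NH2 P2=NH0
Op 8: best P0=- P1=NH2 P2=NH0
Op 9: best P0=- P1=NH2 P2=NH0
Op 10: best P0=NH2 P1=NH2 P2=NH0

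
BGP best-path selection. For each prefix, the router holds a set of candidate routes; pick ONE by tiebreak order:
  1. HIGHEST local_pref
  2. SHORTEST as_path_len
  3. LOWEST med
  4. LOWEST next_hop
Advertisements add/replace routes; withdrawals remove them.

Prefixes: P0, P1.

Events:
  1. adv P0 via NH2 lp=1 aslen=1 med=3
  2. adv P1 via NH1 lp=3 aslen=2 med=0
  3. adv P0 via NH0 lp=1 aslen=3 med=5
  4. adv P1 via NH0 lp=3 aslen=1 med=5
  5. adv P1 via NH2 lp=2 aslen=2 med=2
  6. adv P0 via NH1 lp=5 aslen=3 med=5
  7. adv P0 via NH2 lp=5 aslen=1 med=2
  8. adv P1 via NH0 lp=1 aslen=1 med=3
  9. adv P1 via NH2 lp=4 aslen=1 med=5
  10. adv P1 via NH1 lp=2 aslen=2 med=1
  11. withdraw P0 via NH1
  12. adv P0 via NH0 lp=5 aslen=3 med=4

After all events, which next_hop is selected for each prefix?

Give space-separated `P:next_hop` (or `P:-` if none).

Answer: P0:NH2 P1:NH2

Derivation:
Op 1: best P0=NH2 P1=-
Op 2: best P0=NH2 P1=NH1
Op 3: best P0=NH2 P1=NH1
Op 4: best P0=NH2 P1=NH0
Op 5: best P0=NH2 P1=NH0
Op 6: best P0=NH1 P1=NH0
Op 7: best P0=NH2 P1=NH0
Op 8: best P0=NH2 P1=NH1
Op 9: best P0=NH2 P1=NH2
Op 10: best P0=NH2 P1=NH2
Op 11: best P0=NH2 P1=NH2
Op 12: best P0=NH2 P1=NH2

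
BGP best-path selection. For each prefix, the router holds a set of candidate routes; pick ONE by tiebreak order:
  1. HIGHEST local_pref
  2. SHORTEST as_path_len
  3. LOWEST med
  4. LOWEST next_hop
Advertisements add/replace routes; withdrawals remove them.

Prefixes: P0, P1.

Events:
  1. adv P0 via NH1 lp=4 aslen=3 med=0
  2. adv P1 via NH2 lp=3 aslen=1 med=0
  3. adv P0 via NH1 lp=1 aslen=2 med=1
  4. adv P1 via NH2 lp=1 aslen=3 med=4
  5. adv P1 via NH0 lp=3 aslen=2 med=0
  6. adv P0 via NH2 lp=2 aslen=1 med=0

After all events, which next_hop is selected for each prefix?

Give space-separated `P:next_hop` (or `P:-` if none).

Answer: P0:NH2 P1:NH0

Derivation:
Op 1: best P0=NH1 P1=-
Op 2: best P0=NH1 P1=NH2
Op 3: best P0=NH1 P1=NH2
Op 4: best P0=NH1 P1=NH2
Op 5: best P0=NH1 P1=NH0
Op 6: best P0=NH2 P1=NH0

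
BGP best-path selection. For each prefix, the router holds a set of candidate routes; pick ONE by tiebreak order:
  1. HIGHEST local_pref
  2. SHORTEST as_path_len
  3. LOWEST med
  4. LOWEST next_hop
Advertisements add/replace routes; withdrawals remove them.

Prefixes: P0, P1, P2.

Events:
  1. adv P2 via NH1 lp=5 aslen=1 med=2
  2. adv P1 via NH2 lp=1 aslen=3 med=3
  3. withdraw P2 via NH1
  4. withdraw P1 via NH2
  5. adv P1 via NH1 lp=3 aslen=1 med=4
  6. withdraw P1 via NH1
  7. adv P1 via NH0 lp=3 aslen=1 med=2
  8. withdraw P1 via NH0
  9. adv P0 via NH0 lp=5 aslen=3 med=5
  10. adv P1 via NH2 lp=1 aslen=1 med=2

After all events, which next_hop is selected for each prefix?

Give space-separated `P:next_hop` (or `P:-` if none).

Answer: P0:NH0 P1:NH2 P2:-

Derivation:
Op 1: best P0=- P1=- P2=NH1
Op 2: best P0=- P1=NH2 P2=NH1
Op 3: best P0=- P1=NH2 P2=-
Op 4: best P0=- P1=- P2=-
Op 5: best P0=- P1=NH1 P2=-
Op 6: best P0=- P1=- P2=-
Op 7: best P0=- P1=NH0 P2=-
Op 8: best P0=- P1=- P2=-
Op 9: best P0=NH0 P1=- P2=-
Op 10: best P0=NH0 P1=NH2 P2=-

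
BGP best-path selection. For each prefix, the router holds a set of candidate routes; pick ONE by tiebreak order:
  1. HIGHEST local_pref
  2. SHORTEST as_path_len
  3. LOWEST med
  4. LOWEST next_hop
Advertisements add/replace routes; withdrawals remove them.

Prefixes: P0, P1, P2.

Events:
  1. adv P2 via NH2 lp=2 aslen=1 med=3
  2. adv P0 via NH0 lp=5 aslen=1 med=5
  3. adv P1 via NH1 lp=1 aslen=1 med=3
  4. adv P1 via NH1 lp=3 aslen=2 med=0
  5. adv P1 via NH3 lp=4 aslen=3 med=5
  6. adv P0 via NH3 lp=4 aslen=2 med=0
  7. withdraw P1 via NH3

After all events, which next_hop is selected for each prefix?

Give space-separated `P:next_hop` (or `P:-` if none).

Op 1: best P0=- P1=- P2=NH2
Op 2: best P0=NH0 P1=- P2=NH2
Op 3: best P0=NH0 P1=NH1 P2=NH2
Op 4: best P0=NH0 P1=NH1 P2=NH2
Op 5: best P0=NH0 P1=NH3 P2=NH2
Op 6: best P0=NH0 P1=NH3 P2=NH2
Op 7: best P0=NH0 P1=NH1 P2=NH2

Answer: P0:NH0 P1:NH1 P2:NH2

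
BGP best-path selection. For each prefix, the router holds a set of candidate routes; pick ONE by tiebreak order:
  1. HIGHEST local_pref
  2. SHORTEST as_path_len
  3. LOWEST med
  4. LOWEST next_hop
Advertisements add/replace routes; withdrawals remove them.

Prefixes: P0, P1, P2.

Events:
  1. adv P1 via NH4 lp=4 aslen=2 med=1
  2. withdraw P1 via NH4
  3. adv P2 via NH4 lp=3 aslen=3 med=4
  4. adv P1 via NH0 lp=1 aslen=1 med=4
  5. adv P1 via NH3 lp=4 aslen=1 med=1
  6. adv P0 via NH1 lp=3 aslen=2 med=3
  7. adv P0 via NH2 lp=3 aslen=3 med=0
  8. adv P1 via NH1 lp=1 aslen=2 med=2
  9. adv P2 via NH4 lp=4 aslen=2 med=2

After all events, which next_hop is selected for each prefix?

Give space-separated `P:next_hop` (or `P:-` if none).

Op 1: best P0=- P1=NH4 P2=-
Op 2: best P0=- P1=- P2=-
Op 3: best P0=- P1=- P2=NH4
Op 4: best P0=- P1=NH0 P2=NH4
Op 5: best P0=- P1=NH3 P2=NH4
Op 6: best P0=NH1 P1=NH3 P2=NH4
Op 7: best P0=NH1 P1=NH3 P2=NH4
Op 8: best P0=NH1 P1=NH3 P2=NH4
Op 9: best P0=NH1 P1=NH3 P2=NH4

Answer: P0:NH1 P1:NH3 P2:NH4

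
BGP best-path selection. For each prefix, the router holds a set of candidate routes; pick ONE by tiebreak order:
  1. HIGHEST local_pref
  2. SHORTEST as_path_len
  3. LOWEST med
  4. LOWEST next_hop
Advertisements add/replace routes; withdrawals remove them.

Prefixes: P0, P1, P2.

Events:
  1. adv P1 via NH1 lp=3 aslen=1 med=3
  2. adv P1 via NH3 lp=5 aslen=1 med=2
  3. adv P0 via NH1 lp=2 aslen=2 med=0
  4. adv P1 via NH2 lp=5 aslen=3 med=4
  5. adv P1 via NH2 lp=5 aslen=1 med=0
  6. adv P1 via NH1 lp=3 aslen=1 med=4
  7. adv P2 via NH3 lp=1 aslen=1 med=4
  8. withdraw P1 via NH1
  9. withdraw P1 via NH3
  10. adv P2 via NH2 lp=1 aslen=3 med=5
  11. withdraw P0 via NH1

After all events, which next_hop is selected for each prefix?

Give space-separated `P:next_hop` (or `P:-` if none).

Op 1: best P0=- P1=NH1 P2=-
Op 2: best P0=- P1=NH3 P2=-
Op 3: best P0=NH1 P1=NH3 P2=-
Op 4: best P0=NH1 P1=NH3 P2=-
Op 5: best P0=NH1 P1=NH2 P2=-
Op 6: best P0=NH1 P1=NH2 P2=-
Op 7: best P0=NH1 P1=NH2 P2=NH3
Op 8: best P0=NH1 P1=NH2 P2=NH3
Op 9: best P0=NH1 P1=NH2 P2=NH3
Op 10: best P0=NH1 P1=NH2 P2=NH3
Op 11: best P0=- P1=NH2 P2=NH3

Answer: P0:- P1:NH2 P2:NH3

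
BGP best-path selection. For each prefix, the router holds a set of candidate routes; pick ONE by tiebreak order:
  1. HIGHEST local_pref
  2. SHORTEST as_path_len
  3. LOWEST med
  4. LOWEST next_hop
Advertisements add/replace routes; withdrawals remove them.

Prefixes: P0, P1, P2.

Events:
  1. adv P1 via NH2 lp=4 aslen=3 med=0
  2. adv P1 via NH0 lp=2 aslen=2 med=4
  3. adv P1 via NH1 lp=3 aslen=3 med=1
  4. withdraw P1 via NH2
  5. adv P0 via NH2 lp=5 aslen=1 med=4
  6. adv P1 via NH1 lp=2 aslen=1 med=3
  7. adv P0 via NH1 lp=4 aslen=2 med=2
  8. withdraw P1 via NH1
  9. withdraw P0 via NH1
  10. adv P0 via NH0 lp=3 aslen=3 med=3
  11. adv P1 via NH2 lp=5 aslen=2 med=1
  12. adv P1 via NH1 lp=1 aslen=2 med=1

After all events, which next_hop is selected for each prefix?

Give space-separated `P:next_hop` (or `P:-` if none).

Answer: P0:NH2 P1:NH2 P2:-

Derivation:
Op 1: best P0=- P1=NH2 P2=-
Op 2: best P0=- P1=NH2 P2=-
Op 3: best P0=- P1=NH2 P2=-
Op 4: best P0=- P1=NH1 P2=-
Op 5: best P0=NH2 P1=NH1 P2=-
Op 6: best P0=NH2 P1=NH1 P2=-
Op 7: best P0=NH2 P1=NH1 P2=-
Op 8: best P0=NH2 P1=NH0 P2=-
Op 9: best P0=NH2 P1=NH0 P2=-
Op 10: best P0=NH2 P1=NH0 P2=-
Op 11: best P0=NH2 P1=NH2 P2=-
Op 12: best P0=NH2 P1=NH2 P2=-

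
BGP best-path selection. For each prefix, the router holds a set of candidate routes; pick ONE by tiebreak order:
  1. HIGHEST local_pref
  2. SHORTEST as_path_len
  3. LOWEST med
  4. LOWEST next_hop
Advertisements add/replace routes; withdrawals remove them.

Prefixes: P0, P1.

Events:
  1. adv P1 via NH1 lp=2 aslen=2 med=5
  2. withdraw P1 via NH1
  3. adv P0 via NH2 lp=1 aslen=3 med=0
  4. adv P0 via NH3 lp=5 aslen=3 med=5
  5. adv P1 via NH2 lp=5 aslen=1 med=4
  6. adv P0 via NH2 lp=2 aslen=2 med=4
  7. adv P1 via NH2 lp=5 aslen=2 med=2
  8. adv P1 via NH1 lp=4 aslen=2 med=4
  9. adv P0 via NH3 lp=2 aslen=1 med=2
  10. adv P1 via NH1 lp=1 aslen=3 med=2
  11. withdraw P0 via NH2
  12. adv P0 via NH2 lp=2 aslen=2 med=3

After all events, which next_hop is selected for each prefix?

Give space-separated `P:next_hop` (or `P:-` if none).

Op 1: best P0=- P1=NH1
Op 2: best P0=- P1=-
Op 3: best P0=NH2 P1=-
Op 4: best P0=NH3 P1=-
Op 5: best P0=NH3 P1=NH2
Op 6: best P0=NH3 P1=NH2
Op 7: best P0=NH3 P1=NH2
Op 8: best P0=NH3 P1=NH2
Op 9: best P0=NH3 P1=NH2
Op 10: best P0=NH3 P1=NH2
Op 11: best P0=NH3 P1=NH2
Op 12: best P0=NH3 P1=NH2

Answer: P0:NH3 P1:NH2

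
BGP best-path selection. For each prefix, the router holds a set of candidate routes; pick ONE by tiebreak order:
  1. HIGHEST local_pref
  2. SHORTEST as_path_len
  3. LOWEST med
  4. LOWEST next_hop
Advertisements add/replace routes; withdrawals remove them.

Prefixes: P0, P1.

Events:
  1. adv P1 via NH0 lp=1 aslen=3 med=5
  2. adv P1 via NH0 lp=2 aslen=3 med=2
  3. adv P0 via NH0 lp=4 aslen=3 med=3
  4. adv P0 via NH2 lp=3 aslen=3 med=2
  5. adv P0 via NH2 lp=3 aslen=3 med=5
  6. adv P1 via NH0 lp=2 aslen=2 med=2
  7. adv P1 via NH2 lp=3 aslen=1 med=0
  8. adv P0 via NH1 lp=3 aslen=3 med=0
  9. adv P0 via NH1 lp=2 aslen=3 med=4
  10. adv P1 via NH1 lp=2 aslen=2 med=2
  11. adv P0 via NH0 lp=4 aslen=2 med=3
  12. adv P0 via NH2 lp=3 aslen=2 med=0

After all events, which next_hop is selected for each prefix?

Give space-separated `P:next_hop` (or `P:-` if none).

Op 1: best P0=- P1=NH0
Op 2: best P0=- P1=NH0
Op 3: best P0=NH0 P1=NH0
Op 4: best P0=NH0 P1=NH0
Op 5: best P0=NH0 P1=NH0
Op 6: best P0=NH0 P1=NH0
Op 7: best P0=NH0 P1=NH2
Op 8: best P0=NH0 P1=NH2
Op 9: best P0=NH0 P1=NH2
Op 10: best P0=NH0 P1=NH2
Op 11: best P0=NH0 P1=NH2
Op 12: best P0=NH0 P1=NH2

Answer: P0:NH0 P1:NH2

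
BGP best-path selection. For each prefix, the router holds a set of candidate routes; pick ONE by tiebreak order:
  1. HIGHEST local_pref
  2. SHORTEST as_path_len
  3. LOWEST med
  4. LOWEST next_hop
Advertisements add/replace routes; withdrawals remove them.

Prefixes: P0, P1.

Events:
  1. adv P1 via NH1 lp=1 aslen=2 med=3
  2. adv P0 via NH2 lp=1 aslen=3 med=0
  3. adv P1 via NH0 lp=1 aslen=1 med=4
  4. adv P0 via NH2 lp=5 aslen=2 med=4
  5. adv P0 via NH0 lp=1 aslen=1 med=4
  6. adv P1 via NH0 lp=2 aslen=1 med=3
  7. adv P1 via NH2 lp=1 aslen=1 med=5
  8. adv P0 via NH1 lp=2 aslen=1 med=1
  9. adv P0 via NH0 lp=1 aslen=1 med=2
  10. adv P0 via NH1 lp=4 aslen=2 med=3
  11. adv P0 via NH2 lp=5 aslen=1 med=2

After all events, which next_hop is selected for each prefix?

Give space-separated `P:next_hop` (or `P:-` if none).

Op 1: best P0=- P1=NH1
Op 2: best P0=NH2 P1=NH1
Op 3: best P0=NH2 P1=NH0
Op 4: best P0=NH2 P1=NH0
Op 5: best P0=NH2 P1=NH0
Op 6: best P0=NH2 P1=NH0
Op 7: best P0=NH2 P1=NH0
Op 8: best P0=NH2 P1=NH0
Op 9: best P0=NH2 P1=NH0
Op 10: best P0=NH2 P1=NH0
Op 11: best P0=NH2 P1=NH0

Answer: P0:NH2 P1:NH0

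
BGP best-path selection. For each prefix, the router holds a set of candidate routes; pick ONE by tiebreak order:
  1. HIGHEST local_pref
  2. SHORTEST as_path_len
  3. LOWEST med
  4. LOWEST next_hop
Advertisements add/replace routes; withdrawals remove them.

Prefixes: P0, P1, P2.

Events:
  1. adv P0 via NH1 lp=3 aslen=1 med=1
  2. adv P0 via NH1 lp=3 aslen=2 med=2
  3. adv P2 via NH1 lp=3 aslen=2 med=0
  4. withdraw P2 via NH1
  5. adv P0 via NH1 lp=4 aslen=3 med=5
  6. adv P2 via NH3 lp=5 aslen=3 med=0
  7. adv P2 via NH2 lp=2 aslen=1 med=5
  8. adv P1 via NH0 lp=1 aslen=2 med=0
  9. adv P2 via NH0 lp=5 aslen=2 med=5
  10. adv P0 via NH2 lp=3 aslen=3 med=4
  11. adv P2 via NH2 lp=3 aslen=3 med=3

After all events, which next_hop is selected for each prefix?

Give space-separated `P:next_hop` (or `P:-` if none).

Op 1: best P0=NH1 P1=- P2=-
Op 2: best P0=NH1 P1=- P2=-
Op 3: best P0=NH1 P1=- P2=NH1
Op 4: best P0=NH1 P1=- P2=-
Op 5: best P0=NH1 P1=- P2=-
Op 6: best P0=NH1 P1=- P2=NH3
Op 7: best P0=NH1 P1=- P2=NH3
Op 8: best P0=NH1 P1=NH0 P2=NH3
Op 9: best P0=NH1 P1=NH0 P2=NH0
Op 10: best P0=NH1 P1=NH0 P2=NH0
Op 11: best P0=NH1 P1=NH0 P2=NH0

Answer: P0:NH1 P1:NH0 P2:NH0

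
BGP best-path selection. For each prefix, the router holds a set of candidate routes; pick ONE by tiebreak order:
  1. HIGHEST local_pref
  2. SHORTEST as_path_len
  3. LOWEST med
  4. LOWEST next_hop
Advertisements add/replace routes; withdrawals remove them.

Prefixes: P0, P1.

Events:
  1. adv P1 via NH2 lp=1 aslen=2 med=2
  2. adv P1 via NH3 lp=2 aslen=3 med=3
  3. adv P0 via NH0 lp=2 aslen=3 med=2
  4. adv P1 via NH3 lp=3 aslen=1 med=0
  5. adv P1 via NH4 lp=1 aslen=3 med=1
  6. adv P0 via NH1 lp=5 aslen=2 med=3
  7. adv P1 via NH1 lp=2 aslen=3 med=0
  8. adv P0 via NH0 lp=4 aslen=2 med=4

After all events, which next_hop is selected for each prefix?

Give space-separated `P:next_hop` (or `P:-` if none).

Answer: P0:NH1 P1:NH3

Derivation:
Op 1: best P0=- P1=NH2
Op 2: best P0=- P1=NH3
Op 3: best P0=NH0 P1=NH3
Op 4: best P0=NH0 P1=NH3
Op 5: best P0=NH0 P1=NH3
Op 6: best P0=NH1 P1=NH3
Op 7: best P0=NH1 P1=NH3
Op 8: best P0=NH1 P1=NH3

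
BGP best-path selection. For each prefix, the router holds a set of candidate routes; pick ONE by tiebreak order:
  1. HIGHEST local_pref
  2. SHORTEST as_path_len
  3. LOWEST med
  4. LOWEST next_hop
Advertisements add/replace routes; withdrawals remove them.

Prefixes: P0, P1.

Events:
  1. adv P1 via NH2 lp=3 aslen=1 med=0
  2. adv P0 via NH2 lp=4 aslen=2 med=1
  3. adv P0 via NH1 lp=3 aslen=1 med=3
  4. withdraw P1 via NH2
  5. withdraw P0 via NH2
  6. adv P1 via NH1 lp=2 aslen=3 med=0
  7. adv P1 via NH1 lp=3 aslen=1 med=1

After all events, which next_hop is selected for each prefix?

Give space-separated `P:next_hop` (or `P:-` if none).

Op 1: best P0=- P1=NH2
Op 2: best P0=NH2 P1=NH2
Op 3: best P0=NH2 P1=NH2
Op 4: best P0=NH2 P1=-
Op 5: best P0=NH1 P1=-
Op 6: best P0=NH1 P1=NH1
Op 7: best P0=NH1 P1=NH1

Answer: P0:NH1 P1:NH1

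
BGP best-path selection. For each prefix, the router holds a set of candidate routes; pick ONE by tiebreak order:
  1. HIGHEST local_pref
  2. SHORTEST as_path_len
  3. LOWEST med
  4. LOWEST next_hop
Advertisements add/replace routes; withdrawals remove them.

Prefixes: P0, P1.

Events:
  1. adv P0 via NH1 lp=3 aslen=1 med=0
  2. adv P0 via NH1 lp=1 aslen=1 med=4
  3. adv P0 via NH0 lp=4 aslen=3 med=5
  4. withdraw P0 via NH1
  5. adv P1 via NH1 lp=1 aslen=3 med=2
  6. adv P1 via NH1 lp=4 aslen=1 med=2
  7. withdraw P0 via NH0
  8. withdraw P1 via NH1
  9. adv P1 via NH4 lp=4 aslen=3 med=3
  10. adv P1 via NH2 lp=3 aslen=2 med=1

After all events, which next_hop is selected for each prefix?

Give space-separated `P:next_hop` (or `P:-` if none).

Answer: P0:- P1:NH4

Derivation:
Op 1: best P0=NH1 P1=-
Op 2: best P0=NH1 P1=-
Op 3: best P0=NH0 P1=-
Op 4: best P0=NH0 P1=-
Op 5: best P0=NH0 P1=NH1
Op 6: best P0=NH0 P1=NH1
Op 7: best P0=- P1=NH1
Op 8: best P0=- P1=-
Op 9: best P0=- P1=NH4
Op 10: best P0=- P1=NH4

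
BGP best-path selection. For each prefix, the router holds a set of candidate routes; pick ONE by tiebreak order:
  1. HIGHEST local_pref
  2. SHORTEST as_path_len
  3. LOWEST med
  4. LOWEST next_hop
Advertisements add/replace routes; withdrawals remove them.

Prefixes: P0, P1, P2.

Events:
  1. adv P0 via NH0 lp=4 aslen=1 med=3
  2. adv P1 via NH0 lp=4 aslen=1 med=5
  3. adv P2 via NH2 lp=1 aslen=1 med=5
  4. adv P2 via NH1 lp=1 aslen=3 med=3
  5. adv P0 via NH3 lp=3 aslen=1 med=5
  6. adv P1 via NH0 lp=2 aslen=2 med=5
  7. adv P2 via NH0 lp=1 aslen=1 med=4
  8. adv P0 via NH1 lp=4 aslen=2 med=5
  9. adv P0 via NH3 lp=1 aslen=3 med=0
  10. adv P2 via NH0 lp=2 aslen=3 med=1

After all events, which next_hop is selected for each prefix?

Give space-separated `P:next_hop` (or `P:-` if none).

Answer: P0:NH0 P1:NH0 P2:NH0

Derivation:
Op 1: best P0=NH0 P1=- P2=-
Op 2: best P0=NH0 P1=NH0 P2=-
Op 3: best P0=NH0 P1=NH0 P2=NH2
Op 4: best P0=NH0 P1=NH0 P2=NH2
Op 5: best P0=NH0 P1=NH0 P2=NH2
Op 6: best P0=NH0 P1=NH0 P2=NH2
Op 7: best P0=NH0 P1=NH0 P2=NH0
Op 8: best P0=NH0 P1=NH0 P2=NH0
Op 9: best P0=NH0 P1=NH0 P2=NH0
Op 10: best P0=NH0 P1=NH0 P2=NH0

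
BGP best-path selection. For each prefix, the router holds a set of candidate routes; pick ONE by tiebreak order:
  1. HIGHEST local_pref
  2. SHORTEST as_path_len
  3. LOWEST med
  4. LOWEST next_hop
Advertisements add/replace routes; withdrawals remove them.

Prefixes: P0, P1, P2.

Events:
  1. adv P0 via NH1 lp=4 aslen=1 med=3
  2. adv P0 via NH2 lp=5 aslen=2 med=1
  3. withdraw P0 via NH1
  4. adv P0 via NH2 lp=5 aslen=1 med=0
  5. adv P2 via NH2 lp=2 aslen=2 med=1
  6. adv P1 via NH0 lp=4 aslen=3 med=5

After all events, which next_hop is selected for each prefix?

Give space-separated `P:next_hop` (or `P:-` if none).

Answer: P0:NH2 P1:NH0 P2:NH2

Derivation:
Op 1: best P0=NH1 P1=- P2=-
Op 2: best P0=NH2 P1=- P2=-
Op 3: best P0=NH2 P1=- P2=-
Op 4: best P0=NH2 P1=- P2=-
Op 5: best P0=NH2 P1=- P2=NH2
Op 6: best P0=NH2 P1=NH0 P2=NH2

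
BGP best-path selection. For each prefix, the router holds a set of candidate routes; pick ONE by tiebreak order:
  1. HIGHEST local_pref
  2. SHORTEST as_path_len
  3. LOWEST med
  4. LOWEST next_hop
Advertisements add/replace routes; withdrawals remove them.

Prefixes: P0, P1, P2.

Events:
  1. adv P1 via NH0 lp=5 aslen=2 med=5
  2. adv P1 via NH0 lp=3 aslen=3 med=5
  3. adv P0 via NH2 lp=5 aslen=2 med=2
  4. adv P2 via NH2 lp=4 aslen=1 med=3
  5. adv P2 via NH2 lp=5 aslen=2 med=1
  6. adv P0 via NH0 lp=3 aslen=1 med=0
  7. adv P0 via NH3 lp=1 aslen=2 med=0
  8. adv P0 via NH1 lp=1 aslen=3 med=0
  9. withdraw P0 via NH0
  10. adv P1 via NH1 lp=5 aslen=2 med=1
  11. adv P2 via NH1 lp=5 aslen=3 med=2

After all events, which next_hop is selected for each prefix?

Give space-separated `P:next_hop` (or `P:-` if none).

Op 1: best P0=- P1=NH0 P2=-
Op 2: best P0=- P1=NH0 P2=-
Op 3: best P0=NH2 P1=NH0 P2=-
Op 4: best P0=NH2 P1=NH0 P2=NH2
Op 5: best P0=NH2 P1=NH0 P2=NH2
Op 6: best P0=NH2 P1=NH0 P2=NH2
Op 7: best P0=NH2 P1=NH0 P2=NH2
Op 8: best P0=NH2 P1=NH0 P2=NH2
Op 9: best P0=NH2 P1=NH0 P2=NH2
Op 10: best P0=NH2 P1=NH1 P2=NH2
Op 11: best P0=NH2 P1=NH1 P2=NH2

Answer: P0:NH2 P1:NH1 P2:NH2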